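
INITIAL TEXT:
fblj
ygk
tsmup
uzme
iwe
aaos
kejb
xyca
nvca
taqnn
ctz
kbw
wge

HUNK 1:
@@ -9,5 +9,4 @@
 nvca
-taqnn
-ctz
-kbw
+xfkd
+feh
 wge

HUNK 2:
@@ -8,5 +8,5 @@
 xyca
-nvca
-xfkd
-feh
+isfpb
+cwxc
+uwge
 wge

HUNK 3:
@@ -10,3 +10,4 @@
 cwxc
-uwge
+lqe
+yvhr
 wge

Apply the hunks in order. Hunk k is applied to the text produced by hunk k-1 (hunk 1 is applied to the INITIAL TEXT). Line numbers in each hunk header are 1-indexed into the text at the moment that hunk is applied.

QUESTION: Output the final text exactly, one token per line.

Answer: fblj
ygk
tsmup
uzme
iwe
aaos
kejb
xyca
isfpb
cwxc
lqe
yvhr
wge

Derivation:
Hunk 1: at line 9 remove [taqnn,ctz,kbw] add [xfkd,feh] -> 12 lines: fblj ygk tsmup uzme iwe aaos kejb xyca nvca xfkd feh wge
Hunk 2: at line 8 remove [nvca,xfkd,feh] add [isfpb,cwxc,uwge] -> 12 lines: fblj ygk tsmup uzme iwe aaos kejb xyca isfpb cwxc uwge wge
Hunk 3: at line 10 remove [uwge] add [lqe,yvhr] -> 13 lines: fblj ygk tsmup uzme iwe aaos kejb xyca isfpb cwxc lqe yvhr wge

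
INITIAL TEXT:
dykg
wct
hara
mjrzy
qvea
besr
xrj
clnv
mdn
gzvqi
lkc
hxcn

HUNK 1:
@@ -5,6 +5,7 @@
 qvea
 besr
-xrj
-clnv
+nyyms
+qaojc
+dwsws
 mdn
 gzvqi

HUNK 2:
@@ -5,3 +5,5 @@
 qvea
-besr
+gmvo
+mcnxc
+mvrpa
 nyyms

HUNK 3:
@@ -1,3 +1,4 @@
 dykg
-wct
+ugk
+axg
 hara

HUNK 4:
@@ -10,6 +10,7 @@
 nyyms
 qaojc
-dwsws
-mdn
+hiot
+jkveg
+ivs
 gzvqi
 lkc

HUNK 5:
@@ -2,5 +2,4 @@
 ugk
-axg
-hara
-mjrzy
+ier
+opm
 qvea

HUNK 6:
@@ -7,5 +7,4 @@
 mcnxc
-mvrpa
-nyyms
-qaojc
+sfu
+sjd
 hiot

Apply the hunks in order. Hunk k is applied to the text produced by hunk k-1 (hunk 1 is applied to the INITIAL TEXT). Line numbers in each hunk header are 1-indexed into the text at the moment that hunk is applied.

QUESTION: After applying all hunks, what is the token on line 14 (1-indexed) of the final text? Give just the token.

Answer: lkc

Derivation:
Hunk 1: at line 5 remove [xrj,clnv] add [nyyms,qaojc,dwsws] -> 13 lines: dykg wct hara mjrzy qvea besr nyyms qaojc dwsws mdn gzvqi lkc hxcn
Hunk 2: at line 5 remove [besr] add [gmvo,mcnxc,mvrpa] -> 15 lines: dykg wct hara mjrzy qvea gmvo mcnxc mvrpa nyyms qaojc dwsws mdn gzvqi lkc hxcn
Hunk 3: at line 1 remove [wct] add [ugk,axg] -> 16 lines: dykg ugk axg hara mjrzy qvea gmvo mcnxc mvrpa nyyms qaojc dwsws mdn gzvqi lkc hxcn
Hunk 4: at line 10 remove [dwsws,mdn] add [hiot,jkveg,ivs] -> 17 lines: dykg ugk axg hara mjrzy qvea gmvo mcnxc mvrpa nyyms qaojc hiot jkveg ivs gzvqi lkc hxcn
Hunk 5: at line 2 remove [axg,hara,mjrzy] add [ier,opm] -> 16 lines: dykg ugk ier opm qvea gmvo mcnxc mvrpa nyyms qaojc hiot jkveg ivs gzvqi lkc hxcn
Hunk 6: at line 7 remove [mvrpa,nyyms,qaojc] add [sfu,sjd] -> 15 lines: dykg ugk ier opm qvea gmvo mcnxc sfu sjd hiot jkveg ivs gzvqi lkc hxcn
Final line 14: lkc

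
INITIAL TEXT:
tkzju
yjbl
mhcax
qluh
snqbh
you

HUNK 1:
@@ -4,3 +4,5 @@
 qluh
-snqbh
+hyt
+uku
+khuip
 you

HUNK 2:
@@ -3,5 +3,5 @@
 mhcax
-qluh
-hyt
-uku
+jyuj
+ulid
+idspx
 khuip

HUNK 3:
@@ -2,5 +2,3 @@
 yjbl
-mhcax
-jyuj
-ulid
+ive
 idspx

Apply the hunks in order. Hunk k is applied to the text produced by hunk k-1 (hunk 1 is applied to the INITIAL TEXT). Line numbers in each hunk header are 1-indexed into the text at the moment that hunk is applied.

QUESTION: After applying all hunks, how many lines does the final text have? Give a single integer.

Answer: 6

Derivation:
Hunk 1: at line 4 remove [snqbh] add [hyt,uku,khuip] -> 8 lines: tkzju yjbl mhcax qluh hyt uku khuip you
Hunk 2: at line 3 remove [qluh,hyt,uku] add [jyuj,ulid,idspx] -> 8 lines: tkzju yjbl mhcax jyuj ulid idspx khuip you
Hunk 3: at line 2 remove [mhcax,jyuj,ulid] add [ive] -> 6 lines: tkzju yjbl ive idspx khuip you
Final line count: 6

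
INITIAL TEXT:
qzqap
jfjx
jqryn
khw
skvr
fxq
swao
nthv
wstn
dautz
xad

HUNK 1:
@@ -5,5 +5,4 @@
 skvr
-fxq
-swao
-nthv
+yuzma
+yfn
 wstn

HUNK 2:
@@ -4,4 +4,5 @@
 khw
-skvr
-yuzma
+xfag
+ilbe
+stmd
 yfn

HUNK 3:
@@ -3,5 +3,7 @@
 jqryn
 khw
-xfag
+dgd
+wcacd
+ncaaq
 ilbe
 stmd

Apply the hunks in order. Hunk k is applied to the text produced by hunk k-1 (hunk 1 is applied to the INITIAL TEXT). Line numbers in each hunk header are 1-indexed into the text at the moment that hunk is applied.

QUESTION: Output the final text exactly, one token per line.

Hunk 1: at line 5 remove [fxq,swao,nthv] add [yuzma,yfn] -> 10 lines: qzqap jfjx jqryn khw skvr yuzma yfn wstn dautz xad
Hunk 2: at line 4 remove [skvr,yuzma] add [xfag,ilbe,stmd] -> 11 lines: qzqap jfjx jqryn khw xfag ilbe stmd yfn wstn dautz xad
Hunk 3: at line 3 remove [xfag] add [dgd,wcacd,ncaaq] -> 13 lines: qzqap jfjx jqryn khw dgd wcacd ncaaq ilbe stmd yfn wstn dautz xad

Answer: qzqap
jfjx
jqryn
khw
dgd
wcacd
ncaaq
ilbe
stmd
yfn
wstn
dautz
xad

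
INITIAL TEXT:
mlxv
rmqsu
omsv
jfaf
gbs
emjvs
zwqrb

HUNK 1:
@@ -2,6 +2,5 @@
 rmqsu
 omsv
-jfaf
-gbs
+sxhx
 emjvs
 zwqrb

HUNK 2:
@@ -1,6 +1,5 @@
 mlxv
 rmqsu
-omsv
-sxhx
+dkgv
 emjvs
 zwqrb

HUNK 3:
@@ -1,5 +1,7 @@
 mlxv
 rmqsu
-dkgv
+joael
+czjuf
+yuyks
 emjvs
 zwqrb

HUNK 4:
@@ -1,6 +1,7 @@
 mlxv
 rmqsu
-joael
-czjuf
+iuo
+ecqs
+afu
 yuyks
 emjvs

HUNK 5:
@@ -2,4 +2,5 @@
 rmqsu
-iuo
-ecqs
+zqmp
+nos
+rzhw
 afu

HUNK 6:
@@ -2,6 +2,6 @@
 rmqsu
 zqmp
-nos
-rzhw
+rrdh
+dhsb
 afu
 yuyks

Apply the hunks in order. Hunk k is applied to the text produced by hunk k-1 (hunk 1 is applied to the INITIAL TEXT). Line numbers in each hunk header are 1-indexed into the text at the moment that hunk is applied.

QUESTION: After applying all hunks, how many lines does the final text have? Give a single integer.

Hunk 1: at line 2 remove [jfaf,gbs] add [sxhx] -> 6 lines: mlxv rmqsu omsv sxhx emjvs zwqrb
Hunk 2: at line 1 remove [omsv,sxhx] add [dkgv] -> 5 lines: mlxv rmqsu dkgv emjvs zwqrb
Hunk 3: at line 1 remove [dkgv] add [joael,czjuf,yuyks] -> 7 lines: mlxv rmqsu joael czjuf yuyks emjvs zwqrb
Hunk 4: at line 1 remove [joael,czjuf] add [iuo,ecqs,afu] -> 8 lines: mlxv rmqsu iuo ecqs afu yuyks emjvs zwqrb
Hunk 5: at line 2 remove [iuo,ecqs] add [zqmp,nos,rzhw] -> 9 lines: mlxv rmqsu zqmp nos rzhw afu yuyks emjvs zwqrb
Hunk 6: at line 2 remove [nos,rzhw] add [rrdh,dhsb] -> 9 lines: mlxv rmqsu zqmp rrdh dhsb afu yuyks emjvs zwqrb
Final line count: 9

Answer: 9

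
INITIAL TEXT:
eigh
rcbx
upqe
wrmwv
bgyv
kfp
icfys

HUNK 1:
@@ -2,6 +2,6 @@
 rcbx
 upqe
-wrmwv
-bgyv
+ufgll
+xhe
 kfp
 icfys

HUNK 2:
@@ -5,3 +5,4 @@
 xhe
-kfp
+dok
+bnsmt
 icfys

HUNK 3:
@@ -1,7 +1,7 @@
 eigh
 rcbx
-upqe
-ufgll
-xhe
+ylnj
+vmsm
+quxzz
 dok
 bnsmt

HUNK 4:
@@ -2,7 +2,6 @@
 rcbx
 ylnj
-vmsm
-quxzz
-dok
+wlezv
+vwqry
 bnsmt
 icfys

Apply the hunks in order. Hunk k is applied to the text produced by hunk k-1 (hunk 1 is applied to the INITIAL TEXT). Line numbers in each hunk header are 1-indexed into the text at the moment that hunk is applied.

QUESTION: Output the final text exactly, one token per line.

Answer: eigh
rcbx
ylnj
wlezv
vwqry
bnsmt
icfys

Derivation:
Hunk 1: at line 2 remove [wrmwv,bgyv] add [ufgll,xhe] -> 7 lines: eigh rcbx upqe ufgll xhe kfp icfys
Hunk 2: at line 5 remove [kfp] add [dok,bnsmt] -> 8 lines: eigh rcbx upqe ufgll xhe dok bnsmt icfys
Hunk 3: at line 1 remove [upqe,ufgll,xhe] add [ylnj,vmsm,quxzz] -> 8 lines: eigh rcbx ylnj vmsm quxzz dok bnsmt icfys
Hunk 4: at line 2 remove [vmsm,quxzz,dok] add [wlezv,vwqry] -> 7 lines: eigh rcbx ylnj wlezv vwqry bnsmt icfys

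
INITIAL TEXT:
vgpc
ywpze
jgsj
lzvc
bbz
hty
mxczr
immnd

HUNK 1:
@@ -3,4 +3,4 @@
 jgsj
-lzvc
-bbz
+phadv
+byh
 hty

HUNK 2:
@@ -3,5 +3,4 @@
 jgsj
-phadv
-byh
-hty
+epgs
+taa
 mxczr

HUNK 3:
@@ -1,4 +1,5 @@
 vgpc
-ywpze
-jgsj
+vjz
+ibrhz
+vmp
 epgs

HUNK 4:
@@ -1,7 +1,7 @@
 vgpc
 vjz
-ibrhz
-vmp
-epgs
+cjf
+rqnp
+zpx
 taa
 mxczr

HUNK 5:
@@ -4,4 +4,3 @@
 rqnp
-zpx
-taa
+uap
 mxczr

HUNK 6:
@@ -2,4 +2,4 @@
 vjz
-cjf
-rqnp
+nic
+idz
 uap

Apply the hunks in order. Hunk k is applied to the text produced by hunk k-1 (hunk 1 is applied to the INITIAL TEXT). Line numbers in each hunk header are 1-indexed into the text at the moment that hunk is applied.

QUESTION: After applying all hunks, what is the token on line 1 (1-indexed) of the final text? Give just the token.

Hunk 1: at line 3 remove [lzvc,bbz] add [phadv,byh] -> 8 lines: vgpc ywpze jgsj phadv byh hty mxczr immnd
Hunk 2: at line 3 remove [phadv,byh,hty] add [epgs,taa] -> 7 lines: vgpc ywpze jgsj epgs taa mxczr immnd
Hunk 3: at line 1 remove [ywpze,jgsj] add [vjz,ibrhz,vmp] -> 8 lines: vgpc vjz ibrhz vmp epgs taa mxczr immnd
Hunk 4: at line 1 remove [ibrhz,vmp,epgs] add [cjf,rqnp,zpx] -> 8 lines: vgpc vjz cjf rqnp zpx taa mxczr immnd
Hunk 5: at line 4 remove [zpx,taa] add [uap] -> 7 lines: vgpc vjz cjf rqnp uap mxczr immnd
Hunk 6: at line 2 remove [cjf,rqnp] add [nic,idz] -> 7 lines: vgpc vjz nic idz uap mxczr immnd
Final line 1: vgpc

Answer: vgpc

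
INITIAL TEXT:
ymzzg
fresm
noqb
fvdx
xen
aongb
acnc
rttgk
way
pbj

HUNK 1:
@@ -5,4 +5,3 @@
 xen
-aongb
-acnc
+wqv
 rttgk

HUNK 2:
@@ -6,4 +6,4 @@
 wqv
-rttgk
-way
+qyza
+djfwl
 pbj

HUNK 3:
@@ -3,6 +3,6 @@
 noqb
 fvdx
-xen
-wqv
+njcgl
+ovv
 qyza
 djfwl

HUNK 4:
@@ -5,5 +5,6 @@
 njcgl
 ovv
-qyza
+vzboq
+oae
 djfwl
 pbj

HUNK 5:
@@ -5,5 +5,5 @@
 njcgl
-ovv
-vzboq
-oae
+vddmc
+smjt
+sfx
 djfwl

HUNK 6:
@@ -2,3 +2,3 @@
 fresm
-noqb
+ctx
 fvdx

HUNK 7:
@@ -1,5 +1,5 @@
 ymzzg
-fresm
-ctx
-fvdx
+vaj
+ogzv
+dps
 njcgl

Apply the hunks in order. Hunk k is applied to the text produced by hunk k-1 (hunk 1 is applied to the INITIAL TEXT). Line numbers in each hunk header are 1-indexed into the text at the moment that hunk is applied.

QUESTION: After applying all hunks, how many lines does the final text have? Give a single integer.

Hunk 1: at line 5 remove [aongb,acnc] add [wqv] -> 9 lines: ymzzg fresm noqb fvdx xen wqv rttgk way pbj
Hunk 2: at line 6 remove [rttgk,way] add [qyza,djfwl] -> 9 lines: ymzzg fresm noqb fvdx xen wqv qyza djfwl pbj
Hunk 3: at line 3 remove [xen,wqv] add [njcgl,ovv] -> 9 lines: ymzzg fresm noqb fvdx njcgl ovv qyza djfwl pbj
Hunk 4: at line 5 remove [qyza] add [vzboq,oae] -> 10 lines: ymzzg fresm noqb fvdx njcgl ovv vzboq oae djfwl pbj
Hunk 5: at line 5 remove [ovv,vzboq,oae] add [vddmc,smjt,sfx] -> 10 lines: ymzzg fresm noqb fvdx njcgl vddmc smjt sfx djfwl pbj
Hunk 6: at line 2 remove [noqb] add [ctx] -> 10 lines: ymzzg fresm ctx fvdx njcgl vddmc smjt sfx djfwl pbj
Hunk 7: at line 1 remove [fresm,ctx,fvdx] add [vaj,ogzv,dps] -> 10 lines: ymzzg vaj ogzv dps njcgl vddmc smjt sfx djfwl pbj
Final line count: 10

Answer: 10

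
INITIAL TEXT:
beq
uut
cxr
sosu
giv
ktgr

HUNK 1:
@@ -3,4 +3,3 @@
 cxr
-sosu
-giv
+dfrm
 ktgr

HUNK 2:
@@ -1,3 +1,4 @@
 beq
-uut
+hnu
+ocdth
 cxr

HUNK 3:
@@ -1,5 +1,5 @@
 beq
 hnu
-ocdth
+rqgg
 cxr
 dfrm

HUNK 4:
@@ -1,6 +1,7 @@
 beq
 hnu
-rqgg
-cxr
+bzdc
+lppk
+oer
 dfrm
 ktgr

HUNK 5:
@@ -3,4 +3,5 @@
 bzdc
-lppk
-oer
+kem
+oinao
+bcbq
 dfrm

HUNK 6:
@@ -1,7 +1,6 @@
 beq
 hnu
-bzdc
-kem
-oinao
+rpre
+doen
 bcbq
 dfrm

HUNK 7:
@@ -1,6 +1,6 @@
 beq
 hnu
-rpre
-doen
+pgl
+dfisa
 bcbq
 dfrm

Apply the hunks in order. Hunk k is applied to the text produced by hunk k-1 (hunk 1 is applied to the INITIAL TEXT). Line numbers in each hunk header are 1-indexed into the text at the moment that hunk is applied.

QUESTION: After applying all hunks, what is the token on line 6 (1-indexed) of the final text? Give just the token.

Answer: dfrm

Derivation:
Hunk 1: at line 3 remove [sosu,giv] add [dfrm] -> 5 lines: beq uut cxr dfrm ktgr
Hunk 2: at line 1 remove [uut] add [hnu,ocdth] -> 6 lines: beq hnu ocdth cxr dfrm ktgr
Hunk 3: at line 1 remove [ocdth] add [rqgg] -> 6 lines: beq hnu rqgg cxr dfrm ktgr
Hunk 4: at line 1 remove [rqgg,cxr] add [bzdc,lppk,oer] -> 7 lines: beq hnu bzdc lppk oer dfrm ktgr
Hunk 5: at line 3 remove [lppk,oer] add [kem,oinao,bcbq] -> 8 lines: beq hnu bzdc kem oinao bcbq dfrm ktgr
Hunk 6: at line 1 remove [bzdc,kem,oinao] add [rpre,doen] -> 7 lines: beq hnu rpre doen bcbq dfrm ktgr
Hunk 7: at line 1 remove [rpre,doen] add [pgl,dfisa] -> 7 lines: beq hnu pgl dfisa bcbq dfrm ktgr
Final line 6: dfrm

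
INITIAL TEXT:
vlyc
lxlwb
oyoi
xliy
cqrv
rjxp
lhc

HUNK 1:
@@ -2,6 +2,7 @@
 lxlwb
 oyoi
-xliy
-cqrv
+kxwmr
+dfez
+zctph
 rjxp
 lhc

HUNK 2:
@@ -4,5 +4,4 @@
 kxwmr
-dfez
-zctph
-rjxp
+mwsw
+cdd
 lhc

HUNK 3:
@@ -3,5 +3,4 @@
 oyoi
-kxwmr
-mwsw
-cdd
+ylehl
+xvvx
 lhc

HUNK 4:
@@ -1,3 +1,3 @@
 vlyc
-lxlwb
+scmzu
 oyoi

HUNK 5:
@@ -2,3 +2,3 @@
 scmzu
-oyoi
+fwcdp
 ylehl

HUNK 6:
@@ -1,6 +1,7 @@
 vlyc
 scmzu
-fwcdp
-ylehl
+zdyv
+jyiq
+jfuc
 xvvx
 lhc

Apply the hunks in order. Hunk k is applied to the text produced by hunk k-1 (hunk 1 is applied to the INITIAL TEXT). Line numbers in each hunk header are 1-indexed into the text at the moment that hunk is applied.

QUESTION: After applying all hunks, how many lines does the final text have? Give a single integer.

Answer: 7

Derivation:
Hunk 1: at line 2 remove [xliy,cqrv] add [kxwmr,dfez,zctph] -> 8 lines: vlyc lxlwb oyoi kxwmr dfez zctph rjxp lhc
Hunk 2: at line 4 remove [dfez,zctph,rjxp] add [mwsw,cdd] -> 7 lines: vlyc lxlwb oyoi kxwmr mwsw cdd lhc
Hunk 3: at line 3 remove [kxwmr,mwsw,cdd] add [ylehl,xvvx] -> 6 lines: vlyc lxlwb oyoi ylehl xvvx lhc
Hunk 4: at line 1 remove [lxlwb] add [scmzu] -> 6 lines: vlyc scmzu oyoi ylehl xvvx lhc
Hunk 5: at line 2 remove [oyoi] add [fwcdp] -> 6 lines: vlyc scmzu fwcdp ylehl xvvx lhc
Hunk 6: at line 1 remove [fwcdp,ylehl] add [zdyv,jyiq,jfuc] -> 7 lines: vlyc scmzu zdyv jyiq jfuc xvvx lhc
Final line count: 7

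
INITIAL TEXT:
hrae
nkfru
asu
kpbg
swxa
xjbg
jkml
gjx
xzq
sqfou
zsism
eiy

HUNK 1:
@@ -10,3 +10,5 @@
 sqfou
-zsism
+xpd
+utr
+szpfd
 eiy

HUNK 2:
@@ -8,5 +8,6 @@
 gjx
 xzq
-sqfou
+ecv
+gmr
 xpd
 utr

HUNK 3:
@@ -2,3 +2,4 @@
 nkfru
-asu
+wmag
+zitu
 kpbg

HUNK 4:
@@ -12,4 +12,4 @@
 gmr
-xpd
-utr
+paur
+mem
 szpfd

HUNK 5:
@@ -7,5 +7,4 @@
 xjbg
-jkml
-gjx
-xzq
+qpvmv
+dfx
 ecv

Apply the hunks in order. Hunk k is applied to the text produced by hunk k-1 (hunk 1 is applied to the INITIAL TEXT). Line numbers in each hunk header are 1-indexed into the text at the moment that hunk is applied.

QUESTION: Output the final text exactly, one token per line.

Hunk 1: at line 10 remove [zsism] add [xpd,utr,szpfd] -> 14 lines: hrae nkfru asu kpbg swxa xjbg jkml gjx xzq sqfou xpd utr szpfd eiy
Hunk 2: at line 8 remove [sqfou] add [ecv,gmr] -> 15 lines: hrae nkfru asu kpbg swxa xjbg jkml gjx xzq ecv gmr xpd utr szpfd eiy
Hunk 3: at line 2 remove [asu] add [wmag,zitu] -> 16 lines: hrae nkfru wmag zitu kpbg swxa xjbg jkml gjx xzq ecv gmr xpd utr szpfd eiy
Hunk 4: at line 12 remove [xpd,utr] add [paur,mem] -> 16 lines: hrae nkfru wmag zitu kpbg swxa xjbg jkml gjx xzq ecv gmr paur mem szpfd eiy
Hunk 5: at line 7 remove [jkml,gjx,xzq] add [qpvmv,dfx] -> 15 lines: hrae nkfru wmag zitu kpbg swxa xjbg qpvmv dfx ecv gmr paur mem szpfd eiy

Answer: hrae
nkfru
wmag
zitu
kpbg
swxa
xjbg
qpvmv
dfx
ecv
gmr
paur
mem
szpfd
eiy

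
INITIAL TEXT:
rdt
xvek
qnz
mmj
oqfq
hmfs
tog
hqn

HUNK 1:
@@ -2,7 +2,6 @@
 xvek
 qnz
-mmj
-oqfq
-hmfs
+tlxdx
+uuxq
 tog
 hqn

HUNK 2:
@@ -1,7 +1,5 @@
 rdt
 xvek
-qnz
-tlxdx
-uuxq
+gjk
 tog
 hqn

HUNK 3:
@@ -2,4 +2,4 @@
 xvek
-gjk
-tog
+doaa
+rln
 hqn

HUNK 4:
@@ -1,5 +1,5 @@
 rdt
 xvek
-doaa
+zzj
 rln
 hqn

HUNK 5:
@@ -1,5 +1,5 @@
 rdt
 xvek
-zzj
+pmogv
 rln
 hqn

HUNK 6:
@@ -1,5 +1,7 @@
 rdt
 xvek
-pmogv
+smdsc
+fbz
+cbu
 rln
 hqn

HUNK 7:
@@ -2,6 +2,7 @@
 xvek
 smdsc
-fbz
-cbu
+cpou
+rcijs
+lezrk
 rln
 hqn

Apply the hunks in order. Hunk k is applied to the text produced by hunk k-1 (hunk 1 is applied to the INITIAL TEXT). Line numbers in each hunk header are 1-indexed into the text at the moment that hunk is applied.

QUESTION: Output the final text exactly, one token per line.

Hunk 1: at line 2 remove [mmj,oqfq,hmfs] add [tlxdx,uuxq] -> 7 lines: rdt xvek qnz tlxdx uuxq tog hqn
Hunk 2: at line 1 remove [qnz,tlxdx,uuxq] add [gjk] -> 5 lines: rdt xvek gjk tog hqn
Hunk 3: at line 2 remove [gjk,tog] add [doaa,rln] -> 5 lines: rdt xvek doaa rln hqn
Hunk 4: at line 1 remove [doaa] add [zzj] -> 5 lines: rdt xvek zzj rln hqn
Hunk 5: at line 1 remove [zzj] add [pmogv] -> 5 lines: rdt xvek pmogv rln hqn
Hunk 6: at line 1 remove [pmogv] add [smdsc,fbz,cbu] -> 7 lines: rdt xvek smdsc fbz cbu rln hqn
Hunk 7: at line 2 remove [fbz,cbu] add [cpou,rcijs,lezrk] -> 8 lines: rdt xvek smdsc cpou rcijs lezrk rln hqn

Answer: rdt
xvek
smdsc
cpou
rcijs
lezrk
rln
hqn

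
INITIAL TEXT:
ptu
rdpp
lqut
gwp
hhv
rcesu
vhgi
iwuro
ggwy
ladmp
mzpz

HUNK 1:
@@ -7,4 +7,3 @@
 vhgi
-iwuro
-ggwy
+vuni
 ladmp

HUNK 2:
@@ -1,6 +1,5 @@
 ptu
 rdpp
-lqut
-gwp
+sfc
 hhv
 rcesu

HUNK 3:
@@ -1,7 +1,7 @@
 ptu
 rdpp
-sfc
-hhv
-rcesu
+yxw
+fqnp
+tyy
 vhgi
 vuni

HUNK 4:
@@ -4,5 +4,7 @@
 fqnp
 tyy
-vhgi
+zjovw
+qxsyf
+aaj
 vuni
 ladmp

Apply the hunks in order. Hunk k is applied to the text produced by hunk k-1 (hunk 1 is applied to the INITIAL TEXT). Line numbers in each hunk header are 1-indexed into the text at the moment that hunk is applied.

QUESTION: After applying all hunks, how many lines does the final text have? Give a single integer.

Answer: 11

Derivation:
Hunk 1: at line 7 remove [iwuro,ggwy] add [vuni] -> 10 lines: ptu rdpp lqut gwp hhv rcesu vhgi vuni ladmp mzpz
Hunk 2: at line 1 remove [lqut,gwp] add [sfc] -> 9 lines: ptu rdpp sfc hhv rcesu vhgi vuni ladmp mzpz
Hunk 3: at line 1 remove [sfc,hhv,rcesu] add [yxw,fqnp,tyy] -> 9 lines: ptu rdpp yxw fqnp tyy vhgi vuni ladmp mzpz
Hunk 4: at line 4 remove [vhgi] add [zjovw,qxsyf,aaj] -> 11 lines: ptu rdpp yxw fqnp tyy zjovw qxsyf aaj vuni ladmp mzpz
Final line count: 11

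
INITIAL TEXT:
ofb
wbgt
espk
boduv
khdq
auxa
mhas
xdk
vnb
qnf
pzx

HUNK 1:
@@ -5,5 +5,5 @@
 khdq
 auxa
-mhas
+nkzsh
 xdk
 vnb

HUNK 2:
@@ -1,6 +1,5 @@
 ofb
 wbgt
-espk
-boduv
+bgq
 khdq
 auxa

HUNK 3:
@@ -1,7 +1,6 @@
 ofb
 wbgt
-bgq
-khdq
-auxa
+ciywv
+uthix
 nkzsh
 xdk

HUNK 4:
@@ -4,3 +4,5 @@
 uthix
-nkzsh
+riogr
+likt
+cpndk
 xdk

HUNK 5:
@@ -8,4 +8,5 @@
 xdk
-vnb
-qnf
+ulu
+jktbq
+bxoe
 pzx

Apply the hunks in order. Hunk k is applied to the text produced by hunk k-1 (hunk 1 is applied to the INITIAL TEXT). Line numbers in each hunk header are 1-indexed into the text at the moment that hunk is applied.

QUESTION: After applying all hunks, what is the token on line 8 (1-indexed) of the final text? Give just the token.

Answer: xdk

Derivation:
Hunk 1: at line 5 remove [mhas] add [nkzsh] -> 11 lines: ofb wbgt espk boduv khdq auxa nkzsh xdk vnb qnf pzx
Hunk 2: at line 1 remove [espk,boduv] add [bgq] -> 10 lines: ofb wbgt bgq khdq auxa nkzsh xdk vnb qnf pzx
Hunk 3: at line 1 remove [bgq,khdq,auxa] add [ciywv,uthix] -> 9 lines: ofb wbgt ciywv uthix nkzsh xdk vnb qnf pzx
Hunk 4: at line 4 remove [nkzsh] add [riogr,likt,cpndk] -> 11 lines: ofb wbgt ciywv uthix riogr likt cpndk xdk vnb qnf pzx
Hunk 5: at line 8 remove [vnb,qnf] add [ulu,jktbq,bxoe] -> 12 lines: ofb wbgt ciywv uthix riogr likt cpndk xdk ulu jktbq bxoe pzx
Final line 8: xdk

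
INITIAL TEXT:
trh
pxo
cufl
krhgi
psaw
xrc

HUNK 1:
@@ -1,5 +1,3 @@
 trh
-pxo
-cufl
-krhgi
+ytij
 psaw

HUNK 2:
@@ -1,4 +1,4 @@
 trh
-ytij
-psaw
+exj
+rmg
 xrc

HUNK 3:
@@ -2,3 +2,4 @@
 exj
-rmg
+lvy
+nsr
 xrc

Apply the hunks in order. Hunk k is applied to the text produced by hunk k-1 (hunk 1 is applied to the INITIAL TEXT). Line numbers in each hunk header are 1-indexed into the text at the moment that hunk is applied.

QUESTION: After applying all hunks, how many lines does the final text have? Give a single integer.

Answer: 5

Derivation:
Hunk 1: at line 1 remove [pxo,cufl,krhgi] add [ytij] -> 4 lines: trh ytij psaw xrc
Hunk 2: at line 1 remove [ytij,psaw] add [exj,rmg] -> 4 lines: trh exj rmg xrc
Hunk 3: at line 2 remove [rmg] add [lvy,nsr] -> 5 lines: trh exj lvy nsr xrc
Final line count: 5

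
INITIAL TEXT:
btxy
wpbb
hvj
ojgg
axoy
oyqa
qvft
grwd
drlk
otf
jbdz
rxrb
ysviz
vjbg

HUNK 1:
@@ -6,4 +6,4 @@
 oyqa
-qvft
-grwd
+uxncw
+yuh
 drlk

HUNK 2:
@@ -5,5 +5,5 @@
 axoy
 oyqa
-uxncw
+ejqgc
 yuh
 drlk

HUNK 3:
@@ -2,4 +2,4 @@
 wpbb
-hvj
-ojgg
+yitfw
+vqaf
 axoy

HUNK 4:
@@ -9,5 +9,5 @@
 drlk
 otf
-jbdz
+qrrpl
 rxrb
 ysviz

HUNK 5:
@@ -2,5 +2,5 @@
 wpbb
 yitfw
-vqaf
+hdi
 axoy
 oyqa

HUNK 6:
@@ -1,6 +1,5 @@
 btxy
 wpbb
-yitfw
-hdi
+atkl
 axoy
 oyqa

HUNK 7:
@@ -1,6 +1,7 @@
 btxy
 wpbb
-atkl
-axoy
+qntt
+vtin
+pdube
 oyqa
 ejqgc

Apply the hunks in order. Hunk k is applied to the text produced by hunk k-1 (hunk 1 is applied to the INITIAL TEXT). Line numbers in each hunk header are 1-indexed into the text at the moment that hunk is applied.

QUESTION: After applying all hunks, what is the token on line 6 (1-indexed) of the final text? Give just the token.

Answer: oyqa

Derivation:
Hunk 1: at line 6 remove [qvft,grwd] add [uxncw,yuh] -> 14 lines: btxy wpbb hvj ojgg axoy oyqa uxncw yuh drlk otf jbdz rxrb ysviz vjbg
Hunk 2: at line 5 remove [uxncw] add [ejqgc] -> 14 lines: btxy wpbb hvj ojgg axoy oyqa ejqgc yuh drlk otf jbdz rxrb ysviz vjbg
Hunk 3: at line 2 remove [hvj,ojgg] add [yitfw,vqaf] -> 14 lines: btxy wpbb yitfw vqaf axoy oyqa ejqgc yuh drlk otf jbdz rxrb ysviz vjbg
Hunk 4: at line 9 remove [jbdz] add [qrrpl] -> 14 lines: btxy wpbb yitfw vqaf axoy oyqa ejqgc yuh drlk otf qrrpl rxrb ysviz vjbg
Hunk 5: at line 2 remove [vqaf] add [hdi] -> 14 lines: btxy wpbb yitfw hdi axoy oyqa ejqgc yuh drlk otf qrrpl rxrb ysviz vjbg
Hunk 6: at line 1 remove [yitfw,hdi] add [atkl] -> 13 lines: btxy wpbb atkl axoy oyqa ejqgc yuh drlk otf qrrpl rxrb ysviz vjbg
Hunk 7: at line 1 remove [atkl,axoy] add [qntt,vtin,pdube] -> 14 lines: btxy wpbb qntt vtin pdube oyqa ejqgc yuh drlk otf qrrpl rxrb ysviz vjbg
Final line 6: oyqa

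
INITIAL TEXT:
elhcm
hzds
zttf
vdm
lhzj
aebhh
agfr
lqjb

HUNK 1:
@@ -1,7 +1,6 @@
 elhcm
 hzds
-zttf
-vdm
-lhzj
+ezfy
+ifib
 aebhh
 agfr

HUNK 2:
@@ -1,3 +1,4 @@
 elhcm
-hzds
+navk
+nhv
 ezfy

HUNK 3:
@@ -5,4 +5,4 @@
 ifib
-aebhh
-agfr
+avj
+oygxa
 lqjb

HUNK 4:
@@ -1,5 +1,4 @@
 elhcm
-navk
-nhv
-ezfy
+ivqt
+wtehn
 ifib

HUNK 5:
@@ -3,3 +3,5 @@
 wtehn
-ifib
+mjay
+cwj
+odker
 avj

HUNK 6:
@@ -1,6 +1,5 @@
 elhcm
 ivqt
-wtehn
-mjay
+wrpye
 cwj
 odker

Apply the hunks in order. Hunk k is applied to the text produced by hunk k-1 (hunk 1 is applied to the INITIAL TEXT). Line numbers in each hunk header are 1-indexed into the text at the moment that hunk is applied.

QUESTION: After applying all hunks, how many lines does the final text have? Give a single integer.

Hunk 1: at line 1 remove [zttf,vdm,lhzj] add [ezfy,ifib] -> 7 lines: elhcm hzds ezfy ifib aebhh agfr lqjb
Hunk 2: at line 1 remove [hzds] add [navk,nhv] -> 8 lines: elhcm navk nhv ezfy ifib aebhh agfr lqjb
Hunk 3: at line 5 remove [aebhh,agfr] add [avj,oygxa] -> 8 lines: elhcm navk nhv ezfy ifib avj oygxa lqjb
Hunk 4: at line 1 remove [navk,nhv,ezfy] add [ivqt,wtehn] -> 7 lines: elhcm ivqt wtehn ifib avj oygxa lqjb
Hunk 5: at line 3 remove [ifib] add [mjay,cwj,odker] -> 9 lines: elhcm ivqt wtehn mjay cwj odker avj oygxa lqjb
Hunk 6: at line 1 remove [wtehn,mjay] add [wrpye] -> 8 lines: elhcm ivqt wrpye cwj odker avj oygxa lqjb
Final line count: 8

Answer: 8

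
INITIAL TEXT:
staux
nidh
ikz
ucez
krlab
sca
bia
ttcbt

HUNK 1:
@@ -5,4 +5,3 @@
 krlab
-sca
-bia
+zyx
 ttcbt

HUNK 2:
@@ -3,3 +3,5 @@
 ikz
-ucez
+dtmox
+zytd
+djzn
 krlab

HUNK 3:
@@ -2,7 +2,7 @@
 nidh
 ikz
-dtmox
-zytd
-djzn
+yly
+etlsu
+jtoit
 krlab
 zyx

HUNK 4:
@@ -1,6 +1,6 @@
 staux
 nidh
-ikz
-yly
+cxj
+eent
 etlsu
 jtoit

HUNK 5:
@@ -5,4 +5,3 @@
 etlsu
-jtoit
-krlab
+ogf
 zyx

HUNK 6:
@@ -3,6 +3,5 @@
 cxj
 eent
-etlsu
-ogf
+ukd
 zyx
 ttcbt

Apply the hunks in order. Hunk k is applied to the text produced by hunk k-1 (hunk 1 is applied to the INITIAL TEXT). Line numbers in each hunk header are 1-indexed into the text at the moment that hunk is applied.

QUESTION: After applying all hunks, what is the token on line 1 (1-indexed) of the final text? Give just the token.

Hunk 1: at line 5 remove [sca,bia] add [zyx] -> 7 lines: staux nidh ikz ucez krlab zyx ttcbt
Hunk 2: at line 3 remove [ucez] add [dtmox,zytd,djzn] -> 9 lines: staux nidh ikz dtmox zytd djzn krlab zyx ttcbt
Hunk 3: at line 2 remove [dtmox,zytd,djzn] add [yly,etlsu,jtoit] -> 9 lines: staux nidh ikz yly etlsu jtoit krlab zyx ttcbt
Hunk 4: at line 1 remove [ikz,yly] add [cxj,eent] -> 9 lines: staux nidh cxj eent etlsu jtoit krlab zyx ttcbt
Hunk 5: at line 5 remove [jtoit,krlab] add [ogf] -> 8 lines: staux nidh cxj eent etlsu ogf zyx ttcbt
Hunk 6: at line 3 remove [etlsu,ogf] add [ukd] -> 7 lines: staux nidh cxj eent ukd zyx ttcbt
Final line 1: staux

Answer: staux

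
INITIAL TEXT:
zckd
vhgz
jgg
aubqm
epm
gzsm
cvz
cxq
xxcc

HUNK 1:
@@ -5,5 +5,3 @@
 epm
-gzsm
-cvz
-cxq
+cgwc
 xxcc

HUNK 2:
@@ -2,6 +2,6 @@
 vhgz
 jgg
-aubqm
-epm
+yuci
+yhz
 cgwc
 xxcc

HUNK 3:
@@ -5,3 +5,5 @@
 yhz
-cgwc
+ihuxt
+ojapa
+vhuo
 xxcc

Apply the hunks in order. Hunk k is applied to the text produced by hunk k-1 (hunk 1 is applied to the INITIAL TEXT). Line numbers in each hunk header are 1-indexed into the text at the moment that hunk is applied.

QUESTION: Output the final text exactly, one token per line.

Answer: zckd
vhgz
jgg
yuci
yhz
ihuxt
ojapa
vhuo
xxcc

Derivation:
Hunk 1: at line 5 remove [gzsm,cvz,cxq] add [cgwc] -> 7 lines: zckd vhgz jgg aubqm epm cgwc xxcc
Hunk 2: at line 2 remove [aubqm,epm] add [yuci,yhz] -> 7 lines: zckd vhgz jgg yuci yhz cgwc xxcc
Hunk 3: at line 5 remove [cgwc] add [ihuxt,ojapa,vhuo] -> 9 lines: zckd vhgz jgg yuci yhz ihuxt ojapa vhuo xxcc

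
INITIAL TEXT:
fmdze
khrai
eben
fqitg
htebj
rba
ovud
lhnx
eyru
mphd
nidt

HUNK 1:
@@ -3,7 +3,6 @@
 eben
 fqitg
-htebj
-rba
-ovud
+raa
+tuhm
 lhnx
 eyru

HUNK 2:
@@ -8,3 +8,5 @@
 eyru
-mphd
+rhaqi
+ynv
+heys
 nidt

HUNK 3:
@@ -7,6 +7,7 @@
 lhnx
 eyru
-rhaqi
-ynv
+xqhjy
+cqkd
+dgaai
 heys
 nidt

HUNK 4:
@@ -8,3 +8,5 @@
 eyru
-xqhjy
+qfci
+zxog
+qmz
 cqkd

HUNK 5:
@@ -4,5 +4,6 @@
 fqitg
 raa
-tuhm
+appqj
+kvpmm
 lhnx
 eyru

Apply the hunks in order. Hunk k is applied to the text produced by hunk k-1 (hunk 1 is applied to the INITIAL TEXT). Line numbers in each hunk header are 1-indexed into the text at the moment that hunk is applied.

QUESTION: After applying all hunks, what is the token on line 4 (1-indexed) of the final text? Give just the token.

Answer: fqitg

Derivation:
Hunk 1: at line 3 remove [htebj,rba,ovud] add [raa,tuhm] -> 10 lines: fmdze khrai eben fqitg raa tuhm lhnx eyru mphd nidt
Hunk 2: at line 8 remove [mphd] add [rhaqi,ynv,heys] -> 12 lines: fmdze khrai eben fqitg raa tuhm lhnx eyru rhaqi ynv heys nidt
Hunk 3: at line 7 remove [rhaqi,ynv] add [xqhjy,cqkd,dgaai] -> 13 lines: fmdze khrai eben fqitg raa tuhm lhnx eyru xqhjy cqkd dgaai heys nidt
Hunk 4: at line 8 remove [xqhjy] add [qfci,zxog,qmz] -> 15 lines: fmdze khrai eben fqitg raa tuhm lhnx eyru qfci zxog qmz cqkd dgaai heys nidt
Hunk 5: at line 4 remove [tuhm] add [appqj,kvpmm] -> 16 lines: fmdze khrai eben fqitg raa appqj kvpmm lhnx eyru qfci zxog qmz cqkd dgaai heys nidt
Final line 4: fqitg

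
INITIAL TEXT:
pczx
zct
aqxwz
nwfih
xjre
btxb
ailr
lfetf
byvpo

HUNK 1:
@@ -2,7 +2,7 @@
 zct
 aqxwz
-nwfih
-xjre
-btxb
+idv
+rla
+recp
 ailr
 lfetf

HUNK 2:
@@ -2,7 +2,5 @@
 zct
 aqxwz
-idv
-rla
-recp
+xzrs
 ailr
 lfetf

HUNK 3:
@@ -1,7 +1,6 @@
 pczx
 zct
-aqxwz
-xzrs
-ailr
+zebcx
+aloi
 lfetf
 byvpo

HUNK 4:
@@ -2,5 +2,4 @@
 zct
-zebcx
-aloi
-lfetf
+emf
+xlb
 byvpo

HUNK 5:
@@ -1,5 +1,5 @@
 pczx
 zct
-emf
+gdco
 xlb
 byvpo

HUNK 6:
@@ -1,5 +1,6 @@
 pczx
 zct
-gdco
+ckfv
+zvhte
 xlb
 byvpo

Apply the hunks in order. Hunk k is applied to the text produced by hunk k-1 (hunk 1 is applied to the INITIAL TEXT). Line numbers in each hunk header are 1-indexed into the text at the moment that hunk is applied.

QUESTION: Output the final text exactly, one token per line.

Answer: pczx
zct
ckfv
zvhte
xlb
byvpo

Derivation:
Hunk 1: at line 2 remove [nwfih,xjre,btxb] add [idv,rla,recp] -> 9 lines: pczx zct aqxwz idv rla recp ailr lfetf byvpo
Hunk 2: at line 2 remove [idv,rla,recp] add [xzrs] -> 7 lines: pczx zct aqxwz xzrs ailr lfetf byvpo
Hunk 3: at line 1 remove [aqxwz,xzrs,ailr] add [zebcx,aloi] -> 6 lines: pczx zct zebcx aloi lfetf byvpo
Hunk 4: at line 2 remove [zebcx,aloi,lfetf] add [emf,xlb] -> 5 lines: pczx zct emf xlb byvpo
Hunk 5: at line 1 remove [emf] add [gdco] -> 5 lines: pczx zct gdco xlb byvpo
Hunk 6: at line 1 remove [gdco] add [ckfv,zvhte] -> 6 lines: pczx zct ckfv zvhte xlb byvpo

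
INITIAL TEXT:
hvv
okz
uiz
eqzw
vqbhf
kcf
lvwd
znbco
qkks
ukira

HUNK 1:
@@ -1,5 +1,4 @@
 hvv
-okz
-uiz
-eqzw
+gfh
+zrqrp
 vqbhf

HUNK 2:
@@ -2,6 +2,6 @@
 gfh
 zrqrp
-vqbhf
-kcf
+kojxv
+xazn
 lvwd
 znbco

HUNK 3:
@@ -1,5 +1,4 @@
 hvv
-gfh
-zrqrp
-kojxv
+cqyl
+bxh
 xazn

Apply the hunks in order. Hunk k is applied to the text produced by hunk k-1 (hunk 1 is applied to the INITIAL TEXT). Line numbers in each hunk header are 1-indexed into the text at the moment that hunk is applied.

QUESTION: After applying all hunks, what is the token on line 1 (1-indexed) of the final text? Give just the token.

Hunk 1: at line 1 remove [okz,uiz,eqzw] add [gfh,zrqrp] -> 9 lines: hvv gfh zrqrp vqbhf kcf lvwd znbco qkks ukira
Hunk 2: at line 2 remove [vqbhf,kcf] add [kojxv,xazn] -> 9 lines: hvv gfh zrqrp kojxv xazn lvwd znbco qkks ukira
Hunk 3: at line 1 remove [gfh,zrqrp,kojxv] add [cqyl,bxh] -> 8 lines: hvv cqyl bxh xazn lvwd znbco qkks ukira
Final line 1: hvv

Answer: hvv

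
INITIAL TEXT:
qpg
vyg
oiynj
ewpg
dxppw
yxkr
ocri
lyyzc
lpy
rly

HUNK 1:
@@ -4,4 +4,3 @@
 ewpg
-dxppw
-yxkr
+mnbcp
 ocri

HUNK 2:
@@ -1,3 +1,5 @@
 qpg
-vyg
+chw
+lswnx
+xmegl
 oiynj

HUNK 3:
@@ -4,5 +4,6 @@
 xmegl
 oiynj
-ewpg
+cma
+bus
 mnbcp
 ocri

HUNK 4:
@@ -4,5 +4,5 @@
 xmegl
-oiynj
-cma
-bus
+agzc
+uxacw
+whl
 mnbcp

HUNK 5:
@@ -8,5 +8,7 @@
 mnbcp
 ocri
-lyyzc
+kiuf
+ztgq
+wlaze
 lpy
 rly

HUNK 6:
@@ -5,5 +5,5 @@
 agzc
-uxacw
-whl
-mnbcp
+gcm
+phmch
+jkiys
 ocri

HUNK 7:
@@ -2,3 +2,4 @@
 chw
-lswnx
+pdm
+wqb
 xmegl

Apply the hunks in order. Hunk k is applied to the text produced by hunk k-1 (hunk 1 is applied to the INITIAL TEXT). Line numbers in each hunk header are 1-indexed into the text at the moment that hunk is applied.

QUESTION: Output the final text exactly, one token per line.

Hunk 1: at line 4 remove [dxppw,yxkr] add [mnbcp] -> 9 lines: qpg vyg oiynj ewpg mnbcp ocri lyyzc lpy rly
Hunk 2: at line 1 remove [vyg] add [chw,lswnx,xmegl] -> 11 lines: qpg chw lswnx xmegl oiynj ewpg mnbcp ocri lyyzc lpy rly
Hunk 3: at line 4 remove [ewpg] add [cma,bus] -> 12 lines: qpg chw lswnx xmegl oiynj cma bus mnbcp ocri lyyzc lpy rly
Hunk 4: at line 4 remove [oiynj,cma,bus] add [agzc,uxacw,whl] -> 12 lines: qpg chw lswnx xmegl agzc uxacw whl mnbcp ocri lyyzc lpy rly
Hunk 5: at line 8 remove [lyyzc] add [kiuf,ztgq,wlaze] -> 14 lines: qpg chw lswnx xmegl agzc uxacw whl mnbcp ocri kiuf ztgq wlaze lpy rly
Hunk 6: at line 5 remove [uxacw,whl,mnbcp] add [gcm,phmch,jkiys] -> 14 lines: qpg chw lswnx xmegl agzc gcm phmch jkiys ocri kiuf ztgq wlaze lpy rly
Hunk 7: at line 2 remove [lswnx] add [pdm,wqb] -> 15 lines: qpg chw pdm wqb xmegl agzc gcm phmch jkiys ocri kiuf ztgq wlaze lpy rly

Answer: qpg
chw
pdm
wqb
xmegl
agzc
gcm
phmch
jkiys
ocri
kiuf
ztgq
wlaze
lpy
rly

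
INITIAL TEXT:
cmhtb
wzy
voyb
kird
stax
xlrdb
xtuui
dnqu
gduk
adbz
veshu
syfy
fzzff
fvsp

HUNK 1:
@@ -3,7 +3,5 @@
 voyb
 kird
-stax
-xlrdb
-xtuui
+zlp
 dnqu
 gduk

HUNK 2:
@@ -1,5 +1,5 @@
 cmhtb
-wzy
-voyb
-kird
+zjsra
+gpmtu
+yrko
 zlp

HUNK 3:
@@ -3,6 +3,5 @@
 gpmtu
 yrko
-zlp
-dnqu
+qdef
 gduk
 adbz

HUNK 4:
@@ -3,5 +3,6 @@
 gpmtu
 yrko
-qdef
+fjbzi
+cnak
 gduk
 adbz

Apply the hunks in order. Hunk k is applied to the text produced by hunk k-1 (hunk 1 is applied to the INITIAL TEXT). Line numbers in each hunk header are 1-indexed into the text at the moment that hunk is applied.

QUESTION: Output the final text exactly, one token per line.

Hunk 1: at line 3 remove [stax,xlrdb,xtuui] add [zlp] -> 12 lines: cmhtb wzy voyb kird zlp dnqu gduk adbz veshu syfy fzzff fvsp
Hunk 2: at line 1 remove [wzy,voyb,kird] add [zjsra,gpmtu,yrko] -> 12 lines: cmhtb zjsra gpmtu yrko zlp dnqu gduk adbz veshu syfy fzzff fvsp
Hunk 3: at line 3 remove [zlp,dnqu] add [qdef] -> 11 lines: cmhtb zjsra gpmtu yrko qdef gduk adbz veshu syfy fzzff fvsp
Hunk 4: at line 3 remove [qdef] add [fjbzi,cnak] -> 12 lines: cmhtb zjsra gpmtu yrko fjbzi cnak gduk adbz veshu syfy fzzff fvsp

Answer: cmhtb
zjsra
gpmtu
yrko
fjbzi
cnak
gduk
adbz
veshu
syfy
fzzff
fvsp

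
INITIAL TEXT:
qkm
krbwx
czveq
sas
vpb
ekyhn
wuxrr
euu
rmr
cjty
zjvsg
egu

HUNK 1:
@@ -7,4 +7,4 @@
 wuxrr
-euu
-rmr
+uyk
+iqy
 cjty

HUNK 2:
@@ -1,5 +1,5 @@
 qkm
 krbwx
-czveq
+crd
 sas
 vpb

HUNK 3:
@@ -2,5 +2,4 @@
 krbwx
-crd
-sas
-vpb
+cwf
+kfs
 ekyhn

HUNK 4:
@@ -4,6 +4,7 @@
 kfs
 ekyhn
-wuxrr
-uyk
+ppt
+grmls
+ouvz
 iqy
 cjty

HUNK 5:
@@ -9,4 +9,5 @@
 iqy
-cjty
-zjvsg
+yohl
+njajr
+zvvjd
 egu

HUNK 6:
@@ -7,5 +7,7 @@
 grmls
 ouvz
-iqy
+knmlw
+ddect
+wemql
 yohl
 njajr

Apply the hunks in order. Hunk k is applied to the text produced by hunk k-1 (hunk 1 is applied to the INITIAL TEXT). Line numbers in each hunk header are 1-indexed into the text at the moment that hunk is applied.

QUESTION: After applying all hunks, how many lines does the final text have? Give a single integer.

Hunk 1: at line 7 remove [euu,rmr] add [uyk,iqy] -> 12 lines: qkm krbwx czveq sas vpb ekyhn wuxrr uyk iqy cjty zjvsg egu
Hunk 2: at line 1 remove [czveq] add [crd] -> 12 lines: qkm krbwx crd sas vpb ekyhn wuxrr uyk iqy cjty zjvsg egu
Hunk 3: at line 2 remove [crd,sas,vpb] add [cwf,kfs] -> 11 lines: qkm krbwx cwf kfs ekyhn wuxrr uyk iqy cjty zjvsg egu
Hunk 4: at line 4 remove [wuxrr,uyk] add [ppt,grmls,ouvz] -> 12 lines: qkm krbwx cwf kfs ekyhn ppt grmls ouvz iqy cjty zjvsg egu
Hunk 5: at line 9 remove [cjty,zjvsg] add [yohl,njajr,zvvjd] -> 13 lines: qkm krbwx cwf kfs ekyhn ppt grmls ouvz iqy yohl njajr zvvjd egu
Hunk 6: at line 7 remove [iqy] add [knmlw,ddect,wemql] -> 15 lines: qkm krbwx cwf kfs ekyhn ppt grmls ouvz knmlw ddect wemql yohl njajr zvvjd egu
Final line count: 15

Answer: 15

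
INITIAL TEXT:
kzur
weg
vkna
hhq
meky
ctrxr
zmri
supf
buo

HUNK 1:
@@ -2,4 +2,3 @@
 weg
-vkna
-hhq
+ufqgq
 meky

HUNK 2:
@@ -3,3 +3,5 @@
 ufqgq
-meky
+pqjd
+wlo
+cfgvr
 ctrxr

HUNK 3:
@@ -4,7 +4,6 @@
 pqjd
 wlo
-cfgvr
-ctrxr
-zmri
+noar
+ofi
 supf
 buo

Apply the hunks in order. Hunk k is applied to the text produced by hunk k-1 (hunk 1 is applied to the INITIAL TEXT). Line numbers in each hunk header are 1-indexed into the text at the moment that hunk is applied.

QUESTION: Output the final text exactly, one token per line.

Hunk 1: at line 2 remove [vkna,hhq] add [ufqgq] -> 8 lines: kzur weg ufqgq meky ctrxr zmri supf buo
Hunk 2: at line 3 remove [meky] add [pqjd,wlo,cfgvr] -> 10 lines: kzur weg ufqgq pqjd wlo cfgvr ctrxr zmri supf buo
Hunk 3: at line 4 remove [cfgvr,ctrxr,zmri] add [noar,ofi] -> 9 lines: kzur weg ufqgq pqjd wlo noar ofi supf buo

Answer: kzur
weg
ufqgq
pqjd
wlo
noar
ofi
supf
buo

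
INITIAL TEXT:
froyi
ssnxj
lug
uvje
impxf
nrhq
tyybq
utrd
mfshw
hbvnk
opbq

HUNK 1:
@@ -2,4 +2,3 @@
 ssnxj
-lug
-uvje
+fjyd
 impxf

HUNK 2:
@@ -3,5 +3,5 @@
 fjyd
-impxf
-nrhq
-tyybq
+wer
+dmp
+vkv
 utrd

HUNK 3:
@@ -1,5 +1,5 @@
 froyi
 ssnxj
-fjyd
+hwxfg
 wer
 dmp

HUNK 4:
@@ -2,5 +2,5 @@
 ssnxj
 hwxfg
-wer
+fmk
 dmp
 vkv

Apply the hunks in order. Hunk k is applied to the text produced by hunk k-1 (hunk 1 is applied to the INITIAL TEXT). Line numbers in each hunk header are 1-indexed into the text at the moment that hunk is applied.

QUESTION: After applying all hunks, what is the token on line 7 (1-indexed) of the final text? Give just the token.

Hunk 1: at line 2 remove [lug,uvje] add [fjyd] -> 10 lines: froyi ssnxj fjyd impxf nrhq tyybq utrd mfshw hbvnk opbq
Hunk 2: at line 3 remove [impxf,nrhq,tyybq] add [wer,dmp,vkv] -> 10 lines: froyi ssnxj fjyd wer dmp vkv utrd mfshw hbvnk opbq
Hunk 3: at line 1 remove [fjyd] add [hwxfg] -> 10 lines: froyi ssnxj hwxfg wer dmp vkv utrd mfshw hbvnk opbq
Hunk 4: at line 2 remove [wer] add [fmk] -> 10 lines: froyi ssnxj hwxfg fmk dmp vkv utrd mfshw hbvnk opbq
Final line 7: utrd

Answer: utrd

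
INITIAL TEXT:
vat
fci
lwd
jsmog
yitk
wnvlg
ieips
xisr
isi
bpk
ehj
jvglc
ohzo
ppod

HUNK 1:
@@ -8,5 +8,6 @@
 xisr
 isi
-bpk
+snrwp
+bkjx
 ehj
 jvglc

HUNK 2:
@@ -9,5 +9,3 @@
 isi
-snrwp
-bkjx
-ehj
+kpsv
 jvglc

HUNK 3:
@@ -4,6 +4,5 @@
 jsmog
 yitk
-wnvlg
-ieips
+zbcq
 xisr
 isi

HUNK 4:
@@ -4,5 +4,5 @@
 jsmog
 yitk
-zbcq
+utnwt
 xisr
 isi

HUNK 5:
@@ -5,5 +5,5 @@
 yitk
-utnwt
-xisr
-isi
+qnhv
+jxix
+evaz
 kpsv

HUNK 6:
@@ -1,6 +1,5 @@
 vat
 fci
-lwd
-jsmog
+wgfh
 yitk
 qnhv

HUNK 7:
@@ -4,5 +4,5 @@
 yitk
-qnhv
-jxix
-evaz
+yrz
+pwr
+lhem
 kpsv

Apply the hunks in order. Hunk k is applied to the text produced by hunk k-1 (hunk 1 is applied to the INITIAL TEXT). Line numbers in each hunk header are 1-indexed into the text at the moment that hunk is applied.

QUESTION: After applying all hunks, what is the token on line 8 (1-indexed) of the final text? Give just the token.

Hunk 1: at line 8 remove [bpk] add [snrwp,bkjx] -> 15 lines: vat fci lwd jsmog yitk wnvlg ieips xisr isi snrwp bkjx ehj jvglc ohzo ppod
Hunk 2: at line 9 remove [snrwp,bkjx,ehj] add [kpsv] -> 13 lines: vat fci lwd jsmog yitk wnvlg ieips xisr isi kpsv jvglc ohzo ppod
Hunk 3: at line 4 remove [wnvlg,ieips] add [zbcq] -> 12 lines: vat fci lwd jsmog yitk zbcq xisr isi kpsv jvglc ohzo ppod
Hunk 4: at line 4 remove [zbcq] add [utnwt] -> 12 lines: vat fci lwd jsmog yitk utnwt xisr isi kpsv jvglc ohzo ppod
Hunk 5: at line 5 remove [utnwt,xisr,isi] add [qnhv,jxix,evaz] -> 12 lines: vat fci lwd jsmog yitk qnhv jxix evaz kpsv jvglc ohzo ppod
Hunk 6: at line 1 remove [lwd,jsmog] add [wgfh] -> 11 lines: vat fci wgfh yitk qnhv jxix evaz kpsv jvglc ohzo ppod
Hunk 7: at line 4 remove [qnhv,jxix,evaz] add [yrz,pwr,lhem] -> 11 lines: vat fci wgfh yitk yrz pwr lhem kpsv jvglc ohzo ppod
Final line 8: kpsv

Answer: kpsv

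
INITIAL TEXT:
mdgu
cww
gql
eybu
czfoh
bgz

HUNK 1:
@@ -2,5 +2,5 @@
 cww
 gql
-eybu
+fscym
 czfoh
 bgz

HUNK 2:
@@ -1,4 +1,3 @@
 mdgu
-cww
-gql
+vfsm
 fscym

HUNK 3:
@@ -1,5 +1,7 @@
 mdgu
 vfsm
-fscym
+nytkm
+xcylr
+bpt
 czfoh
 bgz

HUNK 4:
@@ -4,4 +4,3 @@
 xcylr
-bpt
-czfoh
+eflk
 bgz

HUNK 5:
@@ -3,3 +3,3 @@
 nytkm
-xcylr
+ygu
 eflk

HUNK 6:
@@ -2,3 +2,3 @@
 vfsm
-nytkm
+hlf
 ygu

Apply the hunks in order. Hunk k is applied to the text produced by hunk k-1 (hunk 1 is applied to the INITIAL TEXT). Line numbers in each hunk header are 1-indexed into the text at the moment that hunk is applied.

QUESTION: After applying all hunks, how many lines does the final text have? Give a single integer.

Hunk 1: at line 2 remove [eybu] add [fscym] -> 6 lines: mdgu cww gql fscym czfoh bgz
Hunk 2: at line 1 remove [cww,gql] add [vfsm] -> 5 lines: mdgu vfsm fscym czfoh bgz
Hunk 3: at line 1 remove [fscym] add [nytkm,xcylr,bpt] -> 7 lines: mdgu vfsm nytkm xcylr bpt czfoh bgz
Hunk 4: at line 4 remove [bpt,czfoh] add [eflk] -> 6 lines: mdgu vfsm nytkm xcylr eflk bgz
Hunk 5: at line 3 remove [xcylr] add [ygu] -> 6 lines: mdgu vfsm nytkm ygu eflk bgz
Hunk 6: at line 2 remove [nytkm] add [hlf] -> 6 lines: mdgu vfsm hlf ygu eflk bgz
Final line count: 6

Answer: 6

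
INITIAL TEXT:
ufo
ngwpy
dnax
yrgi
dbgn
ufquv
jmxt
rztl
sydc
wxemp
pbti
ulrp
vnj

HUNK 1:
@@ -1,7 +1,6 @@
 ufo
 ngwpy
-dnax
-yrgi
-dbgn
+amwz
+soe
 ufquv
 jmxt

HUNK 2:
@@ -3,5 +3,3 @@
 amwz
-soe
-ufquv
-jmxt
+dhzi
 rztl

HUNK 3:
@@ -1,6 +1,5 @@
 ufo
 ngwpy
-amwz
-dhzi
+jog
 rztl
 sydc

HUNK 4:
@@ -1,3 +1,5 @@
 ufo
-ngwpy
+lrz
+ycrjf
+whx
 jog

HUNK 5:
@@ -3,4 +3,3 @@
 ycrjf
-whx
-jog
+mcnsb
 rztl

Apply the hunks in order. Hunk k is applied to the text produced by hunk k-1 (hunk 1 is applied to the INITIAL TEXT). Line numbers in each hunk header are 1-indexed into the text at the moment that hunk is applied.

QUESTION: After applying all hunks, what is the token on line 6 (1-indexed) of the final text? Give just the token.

Hunk 1: at line 1 remove [dnax,yrgi,dbgn] add [amwz,soe] -> 12 lines: ufo ngwpy amwz soe ufquv jmxt rztl sydc wxemp pbti ulrp vnj
Hunk 2: at line 3 remove [soe,ufquv,jmxt] add [dhzi] -> 10 lines: ufo ngwpy amwz dhzi rztl sydc wxemp pbti ulrp vnj
Hunk 3: at line 1 remove [amwz,dhzi] add [jog] -> 9 lines: ufo ngwpy jog rztl sydc wxemp pbti ulrp vnj
Hunk 4: at line 1 remove [ngwpy] add [lrz,ycrjf,whx] -> 11 lines: ufo lrz ycrjf whx jog rztl sydc wxemp pbti ulrp vnj
Hunk 5: at line 3 remove [whx,jog] add [mcnsb] -> 10 lines: ufo lrz ycrjf mcnsb rztl sydc wxemp pbti ulrp vnj
Final line 6: sydc

Answer: sydc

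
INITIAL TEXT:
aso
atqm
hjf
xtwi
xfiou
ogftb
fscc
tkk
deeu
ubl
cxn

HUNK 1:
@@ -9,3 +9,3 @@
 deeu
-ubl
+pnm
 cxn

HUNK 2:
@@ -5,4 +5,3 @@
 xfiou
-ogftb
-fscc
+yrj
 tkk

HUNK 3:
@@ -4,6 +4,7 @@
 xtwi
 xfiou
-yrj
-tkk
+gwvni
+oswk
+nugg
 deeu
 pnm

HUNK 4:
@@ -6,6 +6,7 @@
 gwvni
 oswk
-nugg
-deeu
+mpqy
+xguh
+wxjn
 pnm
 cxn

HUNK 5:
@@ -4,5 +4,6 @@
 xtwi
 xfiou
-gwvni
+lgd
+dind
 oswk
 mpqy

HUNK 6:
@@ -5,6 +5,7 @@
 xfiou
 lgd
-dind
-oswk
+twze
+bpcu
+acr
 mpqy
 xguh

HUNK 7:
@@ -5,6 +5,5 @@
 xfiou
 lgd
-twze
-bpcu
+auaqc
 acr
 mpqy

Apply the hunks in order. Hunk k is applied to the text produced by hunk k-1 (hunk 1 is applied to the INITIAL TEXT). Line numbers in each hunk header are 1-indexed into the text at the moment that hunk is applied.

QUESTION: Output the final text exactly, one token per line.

Hunk 1: at line 9 remove [ubl] add [pnm] -> 11 lines: aso atqm hjf xtwi xfiou ogftb fscc tkk deeu pnm cxn
Hunk 2: at line 5 remove [ogftb,fscc] add [yrj] -> 10 lines: aso atqm hjf xtwi xfiou yrj tkk deeu pnm cxn
Hunk 3: at line 4 remove [yrj,tkk] add [gwvni,oswk,nugg] -> 11 lines: aso atqm hjf xtwi xfiou gwvni oswk nugg deeu pnm cxn
Hunk 4: at line 6 remove [nugg,deeu] add [mpqy,xguh,wxjn] -> 12 lines: aso atqm hjf xtwi xfiou gwvni oswk mpqy xguh wxjn pnm cxn
Hunk 5: at line 4 remove [gwvni] add [lgd,dind] -> 13 lines: aso atqm hjf xtwi xfiou lgd dind oswk mpqy xguh wxjn pnm cxn
Hunk 6: at line 5 remove [dind,oswk] add [twze,bpcu,acr] -> 14 lines: aso atqm hjf xtwi xfiou lgd twze bpcu acr mpqy xguh wxjn pnm cxn
Hunk 7: at line 5 remove [twze,bpcu] add [auaqc] -> 13 lines: aso atqm hjf xtwi xfiou lgd auaqc acr mpqy xguh wxjn pnm cxn

Answer: aso
atqm
hjf
xtwi
xfiou
lgd
auaqc
acr
mpqy
xguh
wxjn
pnm
cxn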